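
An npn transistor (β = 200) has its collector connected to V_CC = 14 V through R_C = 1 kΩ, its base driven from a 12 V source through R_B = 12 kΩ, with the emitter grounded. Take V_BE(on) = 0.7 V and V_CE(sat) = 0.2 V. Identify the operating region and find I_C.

Assume active: I_B = (12 − 0.7)/12 = 0.942 mA, giving I_C = β·I_B = 188 mA.
But then V_CE = 14 − 188×1 = -174 V < V_CE(sat) = 0.2 V — impossible in the active region.
So the transistor is saturated. With V_CE = 0.2 V, I_C = (V_CC − 0.2)/R_C = 13.8/1 = 13.8 mA.
Check: β·I_B = 188 mA > I_C = 13.8 mA, confirming saturation.

saturation; I_C ≈ 14 mA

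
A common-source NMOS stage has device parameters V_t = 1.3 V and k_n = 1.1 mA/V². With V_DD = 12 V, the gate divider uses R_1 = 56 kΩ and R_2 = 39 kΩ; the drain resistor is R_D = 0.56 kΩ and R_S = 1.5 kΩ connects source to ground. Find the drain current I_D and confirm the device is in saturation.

I_D ≈ 1.4 mA

V_G = V_DD·R_2/(R_1+R_2) = 12×39/95 = 4.93 V.
Assume saturation: I_D = (k_n/2)(V_GS − V_t)² with V_GS = V_G − I_D·R_S = 4.93 − 1.5·I_D.
Substituting gives 1.24·I_D² − 6.98·I_D + 7.23 = 0, with roots I_D = 1.37 or 4.28 mA.
The root I_D = 4.28 mA gives V_GS = -1.49 V ≤ V_t, so take I_D = 1.37 mA.
Then V_GS = 2.88 V and V_DS = V_DD − I_D(R_D+R_S) = 12 − 1.37×2.06 = 9.18 V.
Saturation requires V_DS ≥ V_GS − V_t = 1.58 V; 9.18 ≥ 1.58 ✓.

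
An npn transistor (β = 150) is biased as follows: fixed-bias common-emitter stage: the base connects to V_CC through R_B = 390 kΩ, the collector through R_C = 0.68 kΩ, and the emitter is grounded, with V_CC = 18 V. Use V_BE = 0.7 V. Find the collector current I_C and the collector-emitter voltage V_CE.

I_C ≈ 6.7 mA, V_CE ≈ 13 V

Base loop: V_CC = I_B·R_B + V_BE, so I_B = (18 − 0.7)/390 kΩ = 0.0444 mA.
In the active region I_C = β·I_B = 150 × 0.0444 = 6.65 mA.
Collector loop: V_CE = V_CC − I_C·R_C = 18 − 6.65×0.68 = 13.5 V.
Since V_CE = 13.5 V > V_CE(sat) ≈ 0.2 V, the transistor is in the active region as assumed.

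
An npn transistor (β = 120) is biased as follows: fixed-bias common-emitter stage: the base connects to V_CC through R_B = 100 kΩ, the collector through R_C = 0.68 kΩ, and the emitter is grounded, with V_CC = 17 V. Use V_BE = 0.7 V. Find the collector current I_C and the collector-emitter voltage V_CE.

Base loop: V_CC = I_B·R_B + V_BE, so I_B = (17 − 0.7)/100 kΩ = 0.163 mA.
In the active region I_C = β·I_B = 120 × 0.163 = 19.6 mA.
Collector loop: V_CE = V_CC − I_C·R_C = 17 − 19.6×0.68 = 3.7 V.
Since V_CE = 3.7 V > V_CE(sat) ≈ 0.2 V, the transistor is in the active region as assumed.

I_C ≈ 20 mA, V_CE ≈ 3.7 V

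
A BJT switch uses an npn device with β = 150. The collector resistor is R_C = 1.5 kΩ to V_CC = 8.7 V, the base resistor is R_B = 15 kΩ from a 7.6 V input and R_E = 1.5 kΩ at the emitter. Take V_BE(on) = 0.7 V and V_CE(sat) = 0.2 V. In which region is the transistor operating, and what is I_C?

Assume active: I_B = (7.6 − 0.7)/(15 + 151×1.5) = 0.0286 mA, I_C = β·I_B = 4.29 mA.
Then V_CE = 8.7 − 4.29×1.5 − 4.31×1.5 = -4.2 V < 0.2 V — the active assumption fails.
Re-solve with V_CE = 0.2 V. KCL at the emitter: V_E/R_E = (V_BB−0.7−V_E)/R_B + (V_CC−0.2−V_E)/R_C, giving V_E = 4.38 V.
I_C = (V_CC − 0.2 − V_E)/R_C = (8.5 − 4.38)/1.5 = 2.75 mA.
Check: I_B = (6.9 − 4.38)/15 = 0.168 mA, and β·I_B = 25.2 mA > I_C, confirming saturation.

saturation; I_C ≈ 2.7 mA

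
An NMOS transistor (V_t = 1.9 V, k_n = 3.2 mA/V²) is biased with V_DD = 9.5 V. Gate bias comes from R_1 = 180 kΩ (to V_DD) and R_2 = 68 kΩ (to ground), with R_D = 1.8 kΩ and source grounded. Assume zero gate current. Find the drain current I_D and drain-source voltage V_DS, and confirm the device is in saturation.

V_G = V_DD·R_2/(R_1+R_2) = 9.5×68/248 = 2.6 V. With the source grounded, V_GS = V_G = 2.6 V.
Assume saturation: I_D = (k_n/2)(V_GS − V_t)² = (3.2/2)×(2.6 − 1.9)² = 1.6×0.705² = 0.795 mA.
V_DS = V_DD − I_D·R_D = 9.5 − 0.795×1.8 = 8.07 V.
Saturation requires V_DS ≥ V_GS − V_t = 0.705 V; 8.07 ≥ 0.705 ✓.

I_D ≈ 0.79 mA, V_DS ≈ 8.1 V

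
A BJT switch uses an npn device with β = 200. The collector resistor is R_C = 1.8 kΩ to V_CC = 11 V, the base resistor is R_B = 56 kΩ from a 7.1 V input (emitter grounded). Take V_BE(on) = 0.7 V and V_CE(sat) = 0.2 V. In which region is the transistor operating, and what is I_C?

saturation; I_C ≈ 6 mA

Assume active: I_B = (7.1 − 0.7)/56 = 0.114 mA, giving I_C = β·I_B = 22.9 mA.
But then V_CE = 11 − 22.9×1.8 = -30.1 V < V_CE(sat) = 0.2 V — impossible in the active region.
So the transistor is saturated. With V_CE = 0.2 V, I_C = (V_CC − 0.2)/R_C = 10.8/1.8 = 6 mA.
Check: β·I_B = 22.9 mA > I_C = 6 mA, confirming saturation.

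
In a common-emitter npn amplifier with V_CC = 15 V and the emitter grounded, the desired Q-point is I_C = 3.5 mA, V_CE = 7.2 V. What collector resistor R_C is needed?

Collector loop: V_CC = I_C·R_C + V_CE.
R_C = (V_CC − V_CE)/I_C = (15 − 7.2)/3.5 = 2.23 kΩ.

R_C ≈ 2.2 kΩ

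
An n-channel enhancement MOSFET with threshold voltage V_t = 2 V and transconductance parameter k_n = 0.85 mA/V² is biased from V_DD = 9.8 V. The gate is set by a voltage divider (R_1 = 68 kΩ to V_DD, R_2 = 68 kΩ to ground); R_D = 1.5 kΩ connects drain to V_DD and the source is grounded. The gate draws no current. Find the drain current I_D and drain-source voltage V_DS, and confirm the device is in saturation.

I_D ≈ 3.6 mA, V_DS ≈ 4.4 V

V_G = V_DD·R_2/(R_1+R_2) = 9.8×68/136 = 4.9 V. With the source grounded, V_GS = V_G = 4.9 V.
Assume saturation: I_D = (k_n/2)(V_GS − V_t)² = (0.85/2)×(4.9 − 2)² = 0.425×2.9² = 3.57 mA.
V_DS = V_DD − I_D·R_D = 9.8 − 3.57×1.5 = 4.44 V.
Saturation requires V_DS ≥ V_GS − V_t = 2.9 V; 4.44 ≥ 2.9 ✓.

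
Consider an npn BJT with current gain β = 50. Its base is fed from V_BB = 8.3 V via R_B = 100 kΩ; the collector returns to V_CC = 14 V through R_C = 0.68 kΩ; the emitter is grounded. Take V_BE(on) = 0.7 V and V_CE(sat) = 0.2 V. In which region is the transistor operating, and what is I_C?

Assume active. Base-emitter loop: I_B = (V_BB − V_BE)/R_B = (8.3 − 0.7)/100 = 0.076 mA.
I_C = β·I_B = 50×0.076 = 3.8 mA.
V_CE = V_CC − I_C·R_C = 14 − 3.8×0.68 = 11.4 V > V_CE(sat), so the active-region assumption holds.

active; I_C ≈ 3.8 mA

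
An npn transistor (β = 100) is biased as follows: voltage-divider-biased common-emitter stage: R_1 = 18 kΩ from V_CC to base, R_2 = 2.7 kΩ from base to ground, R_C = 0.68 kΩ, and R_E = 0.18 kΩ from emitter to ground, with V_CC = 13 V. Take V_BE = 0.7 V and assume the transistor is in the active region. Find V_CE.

V_CE ≈ 8.8 V

Thevenize the base divider: V_Th = V_CC·R_2/(R_1+R_2) = 13×2.7/20.7 = 1.7 V, R_Th = R_1‖R_2 = 2.35 kΩ.
Base-emitter loop: V_Th = I_B·R_Th + V_BE + (β+1)I_B·R_E, so I_B = (1.7 − 0.7) / (2.35 + 101×0.18) = 0.0485 mA.
I_C = β·I_B = 100×0.0485 = 4.85 mA, and I_E = (β+1)I_B = 4.9 mA.
V_CE = V_CC − I_C·R_C − I_E·R_E = 13 − 4.85×0.68 − 4.9×0.18 = 8.82 V.
V_CE = 8.82 V > 0.2 V confirms active-region operation.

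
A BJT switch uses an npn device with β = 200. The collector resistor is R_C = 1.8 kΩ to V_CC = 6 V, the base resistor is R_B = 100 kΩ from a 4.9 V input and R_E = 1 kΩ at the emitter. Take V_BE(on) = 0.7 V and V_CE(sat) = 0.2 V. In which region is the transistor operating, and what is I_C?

Assume active: I_B = (4.9 − 0.7)/(100 + 201×1) = 0.014 mA, I_C = β·I_B = 2.79 mA.
Then V_CE = 6 − 2.79×1.8 − 2.8×1 = -1.83 V < 0.2 V — the active assumption fails.
Re-solve with V_CE = 0.2 V. KCL at the emitter: V_E/R_E = (V_BB−0.7−V_E)/R_B + (V_CC−0.2−V_E)/R_C, giving V_E = 2.09 V.
I_C = (V_CC − 0.2 − V_E)/R_C = (5.8 − 2.09)/1.8 = 2.06 mA.
Check: I_B = (4.2 − 2.09)/100 = 0.0211 mA, and β·I_B = 4.23 mA > I_C, confirming saturation.

saturation; I_C ≈ 2.1 mA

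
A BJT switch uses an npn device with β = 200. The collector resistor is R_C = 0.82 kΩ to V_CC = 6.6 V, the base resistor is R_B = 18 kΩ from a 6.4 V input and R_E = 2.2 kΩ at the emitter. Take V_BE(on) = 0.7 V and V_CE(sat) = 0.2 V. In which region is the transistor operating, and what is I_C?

Assume active: I_B = (6.4 − 0.7)/(18 + 201×2.2) = 0.0124 mA, I_C = β·I_B = 2.48 mA.
Then V_CE = 6.6 − 2.48×0.82 − 2.49×2.2 = -0.908 V < 0.2 V — the active assumption fails.
Re-solve with V_CE = 0.2 V. KCL at the emitter: V_E/R_E = (V_BB−0.7−V_E)/R_B + (V_CC−0.2−V_E)/R_C, giving V_E = 4.7 V.
I_C = (V_CC − 0.2 − V_E)/R_C = (6.4 − 4.7)/0.82 = 2.08 mA.
Check: I_B = (5.7 − 4.7)/18 = 0.0558 mA, and β·I_B = 11.2 mA > I_C, confirming saturation.

saturation; I_C ≈ 2.1 mA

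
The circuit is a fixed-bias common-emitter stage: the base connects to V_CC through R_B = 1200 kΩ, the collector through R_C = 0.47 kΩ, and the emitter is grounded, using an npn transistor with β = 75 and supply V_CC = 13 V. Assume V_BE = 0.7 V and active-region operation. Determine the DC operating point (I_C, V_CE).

Base loop: V_CC = I_B·R_B + V_BE, so I_B = (13 − 0.7)/1200 kΩ = 0.0103 mA.
In the active region I_C = β·I_B = 75 × 0.0103 = 0.769 mA.
Collector loop: V_CE = V_CC − I_C·R_C = 13 − 0.769×0.47 = 12.6 V.
Since V_CE = 12.6 V > V_CE(sat) ≈ 0.2 V, the transistor is in the active region as assumed.

I_C ≈ 0.77 mA, V_CE ≈ 13 V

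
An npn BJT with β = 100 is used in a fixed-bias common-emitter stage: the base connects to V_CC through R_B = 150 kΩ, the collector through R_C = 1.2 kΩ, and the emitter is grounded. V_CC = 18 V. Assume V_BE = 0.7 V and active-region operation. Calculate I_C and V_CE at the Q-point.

I_C ≈ 12 mA, V_CE ≈ 4.2 V

Base loop: V_CC = I_B·R_B + V_BE, so I_B = (18 − 0.7)/150 kΩ = 0.115 mA.
In the active region I_C = β·I_B = 100 × 0.115 = 11.5 mA.
Collector loop: V_CE = V_CC − I_C·R_C = 18 − 11.5×1.2 = 4.16 V.
Since V_CE = 4.16 V > V_CE(sat) ≈ 0.2 V, the transistor is in the active region as assumed.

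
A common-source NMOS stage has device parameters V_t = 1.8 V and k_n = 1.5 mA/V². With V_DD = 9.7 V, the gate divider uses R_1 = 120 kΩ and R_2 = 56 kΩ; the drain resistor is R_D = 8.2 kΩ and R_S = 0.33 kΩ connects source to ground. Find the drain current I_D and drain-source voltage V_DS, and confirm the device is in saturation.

V_G = V_DD·R_2/(R_1+R_2) = 9.7×56/176 = 3.09 V.
Assume saturation: I_D = (k_n/2)(V_GS − V_t)² with V_GS = V_G − I_D·R_S = 3.09 − 0.33·I_D.
Substituting gives 0.0817·I_D² − 1.64·I_D + 1.24 = 0, with roots I_D = 0.789 or 19.3 mA.
The root I_D = 19.3 mA gives V_GS = -3.27 V ≤ V_t, so take I_D = 0.789 mA.
Then V_GS = 2.83 V and V_DS = V_DD − I_D(R_D+R_S) = 9.7 − 0.789×8.53 = 2.97 V.
Saturation requires V_DS ≥ V_GS − V_t = 1.03 V; 2.97 ≥ 1.03 ✓.

I_D ≈ 0.79 mA, V_DS ≈ 3 V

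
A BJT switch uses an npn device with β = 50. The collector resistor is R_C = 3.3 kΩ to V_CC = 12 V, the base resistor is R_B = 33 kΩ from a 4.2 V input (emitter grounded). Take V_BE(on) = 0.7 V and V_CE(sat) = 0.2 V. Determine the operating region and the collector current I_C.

Assume active: I_B = (4.2 − 0.7)/33 = 0.106 mA, giving I_C = β·I_B = 5.3 mA.
But then V_CE = 12 − 5.3×3.3 = -5.5 V < V_CE(sat) = 0.2 V — impossible in the active region.
So the transistor is saturated. With V_CE = 0.2 V, I_C = (V_CC − 0.2)/R_C = 11.8/3.3 = 3.58 mA.
Check: β·I_B = 5.3 mA > I_C = 3.58 mA, confirming saturation.

saturation; I_C ≈ 3.6 mA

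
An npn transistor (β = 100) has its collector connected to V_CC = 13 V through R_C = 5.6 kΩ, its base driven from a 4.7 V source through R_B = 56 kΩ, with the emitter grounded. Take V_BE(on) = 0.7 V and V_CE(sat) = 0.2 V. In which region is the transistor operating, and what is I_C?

saturation; I_C ≈ 2.3 mA

Assume active: I_B = (4.7 − 0.7)/56 = 0.0714 mA, giving I_C = β·I_B = 7.14 mA.
But then V_CE = 13 − 7.14×5.6 = -27 V < V_CE(sat) = 0.2 V — impossible in the active region.
So the transistor is saturated. With V_CE = 0.2 V, I_C = (V_CC − 0.2)/R_C = 12.8/5.6 = 2.29 mA.
Check: β·I_B = 7.14 mA > I_C = 2.29 mA, confirming saturation.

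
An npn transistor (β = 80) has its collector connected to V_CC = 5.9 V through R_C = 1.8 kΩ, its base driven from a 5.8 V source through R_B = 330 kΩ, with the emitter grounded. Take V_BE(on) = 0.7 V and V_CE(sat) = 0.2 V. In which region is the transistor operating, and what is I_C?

active; I_C ≈ 1.2 mA

Assume active. Base-emitter loop: I_B = (V_BB − V_BE)/R_B = (5.8 − 0.7)/330 = 0.0155 mA.
I_C = β·I_B = 80×0.0155 = 1.24 mA.
V_CE = V_CC − I_C·R_C = 5.9 − 1.24×1.8 = 3.67 V > V_CE(sat), so the active-region assumption holds.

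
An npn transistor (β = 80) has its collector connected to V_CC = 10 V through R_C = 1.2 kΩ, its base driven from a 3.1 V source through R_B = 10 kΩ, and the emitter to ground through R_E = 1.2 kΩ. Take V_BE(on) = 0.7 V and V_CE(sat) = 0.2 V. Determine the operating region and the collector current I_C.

active; I_C ≈ 1.8 mA

Assume active. Base-emitter loop: I_B = (V_BB − V_BE)/(R_B + (β+1)R_E) = (3.1 − 0.7)/(10 + 81×1.2) = 0.0224 mA.
I_C = β·I_B = 80×0.0224 = 1.79 mA.
V_CE = V_CC − I_C·R_C − I_E·R_E = 10 − 1.79×1.2 − 1.81×1.2 = 5.67 V > V_CE(sat), so the active-region assumption holds.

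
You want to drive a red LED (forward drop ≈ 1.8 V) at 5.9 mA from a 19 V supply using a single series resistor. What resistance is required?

The resistor drops V_S − V_D = 19 − 1.8 = 17.2 V at 5.9 mA.
R = 17.2 V / 5.9 mA = 2.92 kΩ.

R ≈ 2.9 kΩ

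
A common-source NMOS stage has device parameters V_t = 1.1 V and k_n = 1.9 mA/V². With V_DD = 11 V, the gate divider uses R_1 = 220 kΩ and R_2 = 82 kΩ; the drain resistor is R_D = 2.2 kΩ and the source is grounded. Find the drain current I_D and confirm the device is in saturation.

I_D ≈ 3.4 mA

V_G = V_DD·R_2/(R_1+R_2) = 11×82/302 = 2.99 V. With the source grounded, V_GS = V_G = 2.99 V.
Assume saturation: I_D = (k_n/2)(V_GS − V_t)² = (1.9/2)×(2.99 − 1.1)² = 0.95×1.89² = 3.38 mA.
V_DS = V_DD − I_D·R_D = 11 − 3.38×2.2 = 3.56 V.
Saturation requires V_DS ≥ V_GS − V_t = 1.89 V; 3.56 ≥ 1.89 ✓.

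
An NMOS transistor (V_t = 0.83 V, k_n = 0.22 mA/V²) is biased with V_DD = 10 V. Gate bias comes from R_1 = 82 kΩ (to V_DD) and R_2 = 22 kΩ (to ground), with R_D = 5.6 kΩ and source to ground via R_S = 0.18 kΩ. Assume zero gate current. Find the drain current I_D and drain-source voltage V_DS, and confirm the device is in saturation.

I_D ≈ 0.17 mA, V_DS ≈ 9 V

V_G = V_DD·R_2/(R_1+R_2) = 10×22/104 = 2.12 V.
Assume saturation: I_D = (k_n/2)(V_GS − V_t)² with V_GS = V_G − I_D·R_S = 2.12 − 0.18·I_D.
Substituting gives 0.00356·I_D² − 1.05·I_D + 0.182 = 0, with roots I_D = 0.173 or 295 mA.
The root I_D = 295 mA gives V_GS = -50.9 V ≤ V_t, so take I_D = 0.173 mA.
Then V_GS = 2.08 V and V_DS = V_DD − I_D(R_D+R_S) = 10 − 0.173×5.78 = 9 V.
Saturation requires V_DS ≥ V_GS − V_t = 1.25 V; 9 ≥ 1.25 ✓.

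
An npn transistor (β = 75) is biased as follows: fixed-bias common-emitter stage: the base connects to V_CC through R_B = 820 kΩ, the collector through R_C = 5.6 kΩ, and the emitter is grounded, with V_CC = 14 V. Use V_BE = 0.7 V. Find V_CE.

Base loop: V_CC = I_B·R_B + V_BE, so I_B = (14 − 0.7)/820 kΩ = 0.0162 mA.
In the active region I_C = β·I_B = 75 × 0.0162 = 1.22 mA.
Collector loop: V_CE = V_CC − I_C·R_C = 14 − 1.22×5.6 = 7.19 V.
Since V_CE = 7.19 V > V_CE(sat) ≈ 0.2 V, the transistor is in the active region as assumed.

V_CE ≈ 7.2 V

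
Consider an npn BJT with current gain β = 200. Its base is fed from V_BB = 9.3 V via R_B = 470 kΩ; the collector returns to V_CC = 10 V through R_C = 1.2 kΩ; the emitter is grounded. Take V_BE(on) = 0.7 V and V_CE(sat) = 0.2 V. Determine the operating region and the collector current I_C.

Assume active. Base-emitter loop: I_B = (V_BB − V_BE)/R_B = (9.3 − 0.7)/470 = 0.0183 mA.
I_C = β·I_B = 200×0.0183 = 3.66 mA.
V_CE = V_CC − I_C·R_C = 10 − 3.66×1.2 = 5.61 V > V_CE(sat), so the active-region assumption holds.

active; I_C ≈ 3.7 mA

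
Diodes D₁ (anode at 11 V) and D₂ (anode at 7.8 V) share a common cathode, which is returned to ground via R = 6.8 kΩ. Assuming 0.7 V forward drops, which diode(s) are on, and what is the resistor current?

Only D₁ conducts; I_R ≈ 1.5 mA

Assume both conduct. Then node N would need to be at both 11−0.7 = 10.3 V and 7.8−0.7 = 7.1 V, which is impossible.
Assume only D₁ conducts: V_N = 11 − 0.7 = 10.3 V, so I_R = 10.3/6.8 = 1.51 mA.
Check D₂: its anode-to-cathode voltage is 7.8 − 10.3 = -2.5 V < 0.7 V, so it is off. The assumption is consistent.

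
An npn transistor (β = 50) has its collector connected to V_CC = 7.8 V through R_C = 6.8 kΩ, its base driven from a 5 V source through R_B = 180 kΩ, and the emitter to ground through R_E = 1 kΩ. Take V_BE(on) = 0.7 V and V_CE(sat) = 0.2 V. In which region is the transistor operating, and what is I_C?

Assume active. Base-emitter loop: I_B = (V_BB − V_BE)/(R_B + (β+1)R_E) = (5 − 0.7)/(180 + 51×1) = 0.0186 mA.
I_C = β·I_B = 50×0.0186 = 0.931 mA.
V_CE = V_CC − I_C·R_C − I_E·R_E = 7.8 − 0.931×6.8 − 0.949×1 = 0.522 V > V_CE(sat), so the active-region assumption holds.

active; I_C ≈ 0.93 mA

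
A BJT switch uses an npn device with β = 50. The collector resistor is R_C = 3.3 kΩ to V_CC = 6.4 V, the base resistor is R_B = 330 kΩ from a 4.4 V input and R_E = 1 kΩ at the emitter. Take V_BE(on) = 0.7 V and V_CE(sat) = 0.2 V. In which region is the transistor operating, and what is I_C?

Assume active. Base-emitter loop: I_B = (V_BB − V_BE)/(R_B + (β+1)R_E) = (4.4 − 0.7)/(330 + 51×1) = 0.00971 mA.
I_C = β·I_B = 50×0.00971 = 0.486 mA.
V_CE = V_CC − I_C·R_C − I_E·R_E = 6.4 − 0.486×3.3 − 0.495×1 = 4.3 V > V_CE(sat), so the active-region assumption holds.

active; I_C ≈ 0.49 mA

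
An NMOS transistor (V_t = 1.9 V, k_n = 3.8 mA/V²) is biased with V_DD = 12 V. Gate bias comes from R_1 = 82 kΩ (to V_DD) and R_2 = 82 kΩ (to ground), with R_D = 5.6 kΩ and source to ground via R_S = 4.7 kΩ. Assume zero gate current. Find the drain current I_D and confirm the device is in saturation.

I_D ≈ 0.74 mA

V_G = V_DD·R_2/(R_1+R_2) = 12×82/164 = 6 V.
Assume saturation: I_D = (k_n/2)(V_GS − V_t)² with V_GS = V_G − I_D·R_S = 6 − 4.7·I_D.
Substituting gives 42·I_D² − 74.2·I_D + 31.9 = 0, with roots I_D = 0.74 or 1.03 mA.
The root I_D = 1.03 mA gives V_GS = 1.16 V ≤ V_t, so take I_D = 0.74 mA.
Then V_GS = 2.52 V and V_DS = V_DD − I_D(R_D+R_S) = 12 − 0.74×10.3 = 4.38 V.
Saturation requires V_DS ≥ V_GS − V_t = 0.624 V; 4.38 ≥ 0.624 ✓.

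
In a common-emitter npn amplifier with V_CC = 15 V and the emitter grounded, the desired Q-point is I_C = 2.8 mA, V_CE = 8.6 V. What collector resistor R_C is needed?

Collector loop: V_CC = I_C·R_C + V_CE.
R_C = (V_CC − V_CE)/I_C = (15 − 8.6)/2.8 = 2.29 kΩ.

R_C ≈ 2.3 kΩ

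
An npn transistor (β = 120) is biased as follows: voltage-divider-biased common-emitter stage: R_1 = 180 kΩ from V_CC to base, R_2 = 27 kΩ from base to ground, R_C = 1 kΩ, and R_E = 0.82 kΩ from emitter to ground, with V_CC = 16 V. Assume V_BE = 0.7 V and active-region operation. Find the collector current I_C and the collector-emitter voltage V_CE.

Thevenize the base divider: V_Th = V_CC·R_2/(R_1+R_2) = 16×27/207 = 2.09 V, R_Th = R_1‖R_2 = 23.5 kΩ.
Base-emitter loop: V_Th = I_B·R_Th + V_BE + (β+1)I_B·R_E, so I_B = (2.09 − 0.7) / (23.5 + 121×0.82) = 0.0113 mA.
I_C = β·I_B = 120×0.0113 = 1.36 mA, and I_E = (β+1)I_B = 1.37 mA.
V_CE = V_CC − I_C·R_C − I_E·R_E = 16 − 1.36×1 − 1.37×0.82 = 13.5 V.
V_CE = 13.5 V > 0.2 V confirms active-region operation.

I_C ≈ 1.4 mA, V_CE ≈ 14 V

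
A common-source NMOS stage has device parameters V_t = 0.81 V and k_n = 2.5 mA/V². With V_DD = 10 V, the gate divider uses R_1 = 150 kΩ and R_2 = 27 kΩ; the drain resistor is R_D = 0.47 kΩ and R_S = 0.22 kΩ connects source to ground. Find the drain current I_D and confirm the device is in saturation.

I_D ≈ 0.47 mA

V_G = V_DD·R_2/(R_1+R_2) = 10×27/177 = 1.53 V.
Assume saturation: I_D = (k_n/2)(V_GS − V_t)² with V_GS = V_G − I_D·R_S = 1.53 − 0.22·I_D.
Substituting gives 0.0605·I_D² − 1.39·I_D + 0.64 = 0, with roots I_D = 0.469 or 22.6 mA.
The root I_D = 22.6 mA gives V_GS = -3.44 V ≤ V_t, so take I_D = 0.469 mA.
Then V_GS = 1.42 V and V_DS = V_DD − I_D(R_D+R_S) = 10 − 0.469×0.69 = 9.68 V.
Saturation requires V_DS ≥ V_GS − V_t = 0.612 V; 9.68 ≥ 0.612 ✓.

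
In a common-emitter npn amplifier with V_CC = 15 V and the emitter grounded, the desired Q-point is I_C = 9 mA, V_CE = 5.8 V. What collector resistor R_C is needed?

Collector loop: V_CC = I_C·R_C + V_CE.
R_C = (V_CC − V_CE)/I_C = (15 − 5.8)/9 = 1.02 kΩ.

R_C ≈ 1 kΩ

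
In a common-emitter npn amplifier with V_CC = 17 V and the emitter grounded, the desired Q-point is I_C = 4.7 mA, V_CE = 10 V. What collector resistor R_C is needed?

Collector loop: V_CC = I_C·R_C + V_CE.
R_C = (V_CC − V_CE)/I_C = (17 − 10)/4.7 = 1.49 kΩ.

R_C ≈ 1.5 kΩ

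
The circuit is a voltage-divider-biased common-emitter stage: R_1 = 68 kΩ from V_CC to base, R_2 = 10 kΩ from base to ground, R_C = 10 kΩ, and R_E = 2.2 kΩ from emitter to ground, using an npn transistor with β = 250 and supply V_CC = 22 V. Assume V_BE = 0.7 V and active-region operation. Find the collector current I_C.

I_C ≈ 0.95 mA

Thevenize the base divider: V_Th = V_CC·R_2/(R_1+R_2) = 22×10/78 = 2.82 V, R_Th = R_1‖R_2 = 8.72 kΩ.
Base-emitter loop: V_Th = I_B·R_Th + V_BE + (β+1)I_B·R_E, so I_B = (2.82 − 0.7) / (8.72 + 251×2.2) = 0.00378 mA.
I_C = β·I_B = 250×0.00378 = 0.945 mA, and I_E = (β+1)I_B = 0.949 mA.
V_CE = V_CC − I_C·R_C − I_E·R_E = 22 − 0.945×10 − 0.949×2.2 = 10.5 V.
V_CE = 10.5 V > 0.2 V confirms active-region operation.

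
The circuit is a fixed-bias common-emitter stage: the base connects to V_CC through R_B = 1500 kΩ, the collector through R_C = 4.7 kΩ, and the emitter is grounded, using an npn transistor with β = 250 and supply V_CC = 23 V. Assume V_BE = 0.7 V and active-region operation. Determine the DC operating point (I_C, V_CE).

Base loop: V_CC = I_B·R_B + V_BE, so I_B = (23 − 0.7)/1500 kΩ = 0.0149 mA.
In the active region I_C = β·I_B = 250 × 0.0149 = 3.72 mA.
Collector loop: V_CE = V_CC − I_C·R_C = 23 − 3.72×4.7 = 5.53 V.
Since V_CE = 5.53 V > V_CE(sat) ≈ 0.2 V, the transistor is in the active region as assumed.

I_C ≈ 3.7 mA, V_CE ≈ 5.5 V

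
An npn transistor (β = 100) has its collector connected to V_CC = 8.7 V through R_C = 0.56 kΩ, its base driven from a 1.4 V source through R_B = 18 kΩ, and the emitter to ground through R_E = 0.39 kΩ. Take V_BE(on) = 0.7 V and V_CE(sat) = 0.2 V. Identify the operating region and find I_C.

active; I_C ≈ 1.2 mA

Assume active. Base-emitter loop: I_B = (V_BB − V_BE)/(R_B + (β+1)R_E) = (1.4 − 0.7)/(18 + 101×0.39) = 0.0122 mA.
I_C = β·I_B = 100×0.0122 = 1.22 mA.
V_CE = V_CC − I_C·R_C − I_E·R_E = 8.7 − 1.22×0.56 − 1.23×0.39 = 7.54 V > V_CE(sat), so the active-region assumption holds.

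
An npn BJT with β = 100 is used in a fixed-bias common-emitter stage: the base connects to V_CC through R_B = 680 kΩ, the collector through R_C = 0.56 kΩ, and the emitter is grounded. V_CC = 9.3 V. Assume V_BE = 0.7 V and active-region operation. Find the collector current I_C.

I_C ≈ 1.3 mA

Base loop: V_CC = I_B·R_B + V_BE, so I_B = (9.3 − 0.7)/680 kΩ = 0.0126 mA.
In the active region I_C = β·I_B = 100 × 0.0126 = 1.26 mA.
Collector loop: V_CE = V_CC − I_C·R_C = 9.3 − 1.26×0.56 = 8.59 V.
Since V_CE = 8.59 V > V_CE(sat) ≈ 0.2 V, the transistor is in the active region as assumed.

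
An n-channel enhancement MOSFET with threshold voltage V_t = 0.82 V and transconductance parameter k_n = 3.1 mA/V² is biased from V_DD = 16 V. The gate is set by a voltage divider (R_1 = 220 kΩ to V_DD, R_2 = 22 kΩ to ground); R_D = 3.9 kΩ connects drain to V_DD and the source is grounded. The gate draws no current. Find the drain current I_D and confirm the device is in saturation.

I_D ≈ 0.62 mA

V_G = V_DD·R_2/(R_1+R_2) = 16×22/242 = 1.45 V. With the source grounded, V_GS = V_G = 1.45 V.
Assume saturation: I_D = (k_n/2)(V_GS − V_t)² = (3.1/2)×(1.45 − 0.82)² = 1.55×0.635² = 0.624 mA.
V_DS = V_DD − I_D·R_D = 16 − 0.624×3.9 = 13.6 V.
Saturation requires V_DS ≥ V_GS − V_t = 0.635 V; 13.6 ≥ 0.635 ✓.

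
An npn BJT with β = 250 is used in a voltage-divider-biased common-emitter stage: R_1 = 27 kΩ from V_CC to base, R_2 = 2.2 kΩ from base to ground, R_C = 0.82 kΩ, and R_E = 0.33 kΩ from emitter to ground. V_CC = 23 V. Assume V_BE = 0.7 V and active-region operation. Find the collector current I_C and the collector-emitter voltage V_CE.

I_C ≈ 3 mA, V_CE ≈ 19 V

Thevenize the base divider: V_Th = V_CC·R_2/(R_1+R_2) = 23×2.2/29.2 = 1.73 V, R_Th = R_1‖R_2 = 2.03 kΩ.
Base-emitter loop: V_Th = I_B·R_Th + V_BE + (β+1)I_B·R_E, so I_B = (1.73 − 0.7) / (2.03 + 251×0.33) = 0.0122 mA.
I_C = β·I_B = 250×0.0122 = 3.04 mA, and I_E = (β+1)I_B = 3.05 mA.
V_CE = V_CC − I_C·R_C − I_E·R_E = 23 − 3.04×0.82 − 3.05×0.33 = 19.5 V.
V_CE = 19.5 V > 0.2 V confirms active-region operation.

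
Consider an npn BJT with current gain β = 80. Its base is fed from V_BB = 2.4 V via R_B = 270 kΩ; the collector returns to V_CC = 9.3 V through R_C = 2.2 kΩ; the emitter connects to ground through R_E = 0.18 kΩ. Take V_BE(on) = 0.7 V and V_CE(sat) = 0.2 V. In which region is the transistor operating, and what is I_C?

Assume active. Base-emitter loop: I_B = (V_BB − V_BE)/(R_B + (β+1)R_E) = (2.4 − 0.7)/(270 + 81×0.18) = 0.00597 mA.
I_C = β·I_B = 80×0.00597 = 0.478 mA.
V_CE = V_CC − I_C·R_C − I_E·R_E = 9.3 − 0.478×2.2 − 0.484×0.18 = 8.16 V > V_CE(sat), so the active-region assumption holds.

active; I_C ≈ 0.48 mA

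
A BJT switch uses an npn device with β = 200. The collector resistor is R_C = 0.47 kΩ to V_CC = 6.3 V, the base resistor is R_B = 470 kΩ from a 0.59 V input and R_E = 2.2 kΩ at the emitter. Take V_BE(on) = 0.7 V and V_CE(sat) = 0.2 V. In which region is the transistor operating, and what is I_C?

V_BB = 0.59 V ≤ V_BE(on) = 0.7 V, so the base-emitter junction is not forward biased.
The transistor is in cutoff: I_B = I_C = 0.

cutoff; I_C ≈ 0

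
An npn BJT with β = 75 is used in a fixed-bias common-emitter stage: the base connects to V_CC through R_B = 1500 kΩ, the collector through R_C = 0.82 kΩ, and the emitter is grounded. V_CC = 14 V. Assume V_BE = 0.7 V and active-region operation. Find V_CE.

Base loop: V_CC = I_B·R_B + V_BE, so I_B = (14 − 0.7)/1500 kΩ = 0.00887 mA.
In the active region I_C = β·I_B = 75 × 0.00887 = 0.665 mA.
Collector loop: V_CE = V_CC − I_C·R_C = 14 − 0.665×0.82 = 13.5 V.
Since V_CE = 13.5 V > V_CE(sat) ≈ 0.2 V, the transistor is in the active region as assumed.

V_CE ≈ 13 V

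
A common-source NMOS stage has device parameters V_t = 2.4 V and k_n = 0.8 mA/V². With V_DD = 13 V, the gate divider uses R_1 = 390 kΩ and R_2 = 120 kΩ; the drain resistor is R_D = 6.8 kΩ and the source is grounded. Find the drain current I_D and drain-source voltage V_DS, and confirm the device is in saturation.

V_G = V_DD·R_2/(R_1+R_2) = 13×120/510 = 3.06 V. With the source grounded, V_GS = V_G = 3.06 V.
Assume saturation: I_D = (k_n/2)(V_GS − V_t)² = (0.8/2)×(3.06 − 2.4)² = 0.4×0.659² = 0.174 mA.
V_DS = V_DD − I_D·R_D = 13 − 0.174×6.8 = 11.8 V.
Saturation requires V_DS ≥ V_GS − V_t = 0.659 V; 11.8 ≥ 0.659 ✓.

I_D ≈ 0.17 mA, V_DS ≈ 12 V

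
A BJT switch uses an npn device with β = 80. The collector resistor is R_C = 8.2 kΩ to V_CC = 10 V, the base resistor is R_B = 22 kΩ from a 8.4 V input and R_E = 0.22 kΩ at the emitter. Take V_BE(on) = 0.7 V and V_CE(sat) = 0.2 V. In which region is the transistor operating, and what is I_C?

saturation; I_C ≈ 1.2 mA

Assume active: I_B = (8.4 − 0.7)/(22 + 81×0.22) = 0.193 mA, I_C = β·I_B = 15.5 mA.
Then V_CE = 10 − 15.5×8.2 − 15.7×0.22 = -120 V < 0.2 V — the active assumption fails.
Re-solve with V_CE = 0.2 V. KCL at the emitter: V_E/R_E = (V_BB−0.7−V_E)/R_B + (V_CC−0.2−V_E)/R_C, giving V_E = 0.328 V.
I_C = (V_CC − 0.2 − V_E)/R_C = (9.8 − 0.328)/8.2 = 1.16 mA.
Check: I_B = (7.7 − 0.328)/22 = 0.335 mA, and β·I_B = 26.8 mA > I_C, confirming saturation.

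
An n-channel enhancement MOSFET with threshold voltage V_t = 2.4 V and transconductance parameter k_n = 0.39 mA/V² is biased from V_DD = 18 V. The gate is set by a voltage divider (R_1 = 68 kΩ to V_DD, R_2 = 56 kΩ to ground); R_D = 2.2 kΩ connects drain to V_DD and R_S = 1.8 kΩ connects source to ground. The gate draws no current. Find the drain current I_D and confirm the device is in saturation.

I_D ≈ 1.6 mA

V_G = V_DD·R_2/(R_1+R_2) = 18×56/124 = 8.13 V.
Assume saturation: I_D = (k_n/2)(V_GS − V_t)² with V_GS = V_G − I_D·R_S = 8.13 − 1.8·I_D.
Substituting gives 0.632·I_D² − 5.02·I_D + 6.4 = 0, with roots I_D = 1.59 or 6.35 mA.
The root I_D = 6.35 mA gives V_GS = -3.31 V ≤ V_t, so take I_D = 1.59 mA.
Then V_GS = 5.26 V and V_DS = V_DD − I_D(R_D+R_S) = 18 − 1.59×4 = 11.6 V.
Saturation requires V_DS ≥ V_GS − V_t = 2.86 V; 11.6 ≥ 2.86 ✓.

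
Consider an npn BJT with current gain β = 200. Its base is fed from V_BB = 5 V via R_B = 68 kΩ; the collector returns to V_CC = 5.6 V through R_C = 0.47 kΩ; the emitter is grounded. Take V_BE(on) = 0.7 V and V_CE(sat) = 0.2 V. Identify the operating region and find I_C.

saturation; I_C ≈ 11 mA

Assume active: I_B = (5 − 0.7)/68 = 0.0632 mA, giving I_C = β·I_B = 12.6 mA.
But then V_CE = 5.6 − 12.6×0.47 = -0.344 V < V_CE(sat) = 0.2 V — impossible in the active region.
So the transistor is saturated. With V_CE = 0.2 V, I_C = (V_CC − 0.2)/R_C = 5.4/0.47 = 11.5 mA.
Check: β·I_B = 12.6 mA > I_C = 11.5 mA, confirming saturation.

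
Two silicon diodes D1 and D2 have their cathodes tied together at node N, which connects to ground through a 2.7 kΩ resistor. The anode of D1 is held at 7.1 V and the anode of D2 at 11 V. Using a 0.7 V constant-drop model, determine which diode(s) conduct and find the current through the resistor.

Only D2 conducts; I_R ≈ 3.8 mA

Assume both conduct. Then node N would need to be at both 7.1−0.7 = 6.4 V and 11−0.7 = 10.3 V, which is impossible.
Assume only D2 conducts: V_N = 11 − 0.7 = 10.3 V, so I_R = 10.3/2.7 = 3.81 mA.
Check D1: its anode-to-cathode voltage is 7.1 − 10.3 = -3.2 V < 0.7 V, so it is off. The assumption is consistent.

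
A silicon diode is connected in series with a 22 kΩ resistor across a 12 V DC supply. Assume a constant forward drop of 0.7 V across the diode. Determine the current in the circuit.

I ≈ 0.51 mA

KVL around the loop: 12 = V_D + I·R = 0.7 + I × 22 kΩ.
So I = (12 − 0.7) / 22 kΩ = 11.3 / 22 = 0.514 mA.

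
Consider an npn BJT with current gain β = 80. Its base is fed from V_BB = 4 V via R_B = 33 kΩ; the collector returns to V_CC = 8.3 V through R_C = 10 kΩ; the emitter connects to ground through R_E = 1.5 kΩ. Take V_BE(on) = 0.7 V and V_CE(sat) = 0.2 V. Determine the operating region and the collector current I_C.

Assume active: I_B = (4 − 0.7)/(33 + 81×1.5) = 0.0214 mA, I_C = β·I_B = 1.71 mA.
Then V_CE = 8.3 − 1.71×10 − 1.73×1.5 = -11.4 V < 0.2 V — the active assumption fails.
Re-solve with V_CE = 0.2 V. KCL at the emitter: V_E/R_E = (V_BB−0.7−V_E)/R_B + (V_CC−0.2−V_E)/R_C, giving V_E = 1.14 V.
I_C = (V_CC − 0.2 − V_E)/R_C = (8.1 − 1.14)/10 = 0.696 mA.
Check: I_B = (3.3 − 1.14)/33 = 0.0654 mA, and β·I_B = 5.23 mA > I_C, confirming saturation.

saturation; I_C ≈ 0.7 mA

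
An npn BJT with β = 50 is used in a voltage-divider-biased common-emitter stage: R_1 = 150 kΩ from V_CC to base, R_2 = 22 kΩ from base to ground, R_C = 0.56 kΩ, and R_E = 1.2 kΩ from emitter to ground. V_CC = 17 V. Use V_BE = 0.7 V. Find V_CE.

Thevenize the base divider: V_Th = V_CC·R_2/(R_1+R_2) = 17×22/172 = 2.17 V, R_Th = R_1‖R_2 = 19.2 kΩ.
Base-emitter loop: V_Th = I_B·R_Th + V_BE + (β+1)I_B·R_E, so I_B = (2.17 − 0.7) / (19.2 + 51×1.2) = 0.0183 mA.
I_C = β·I_B = 50×0.0183 = 0.917 mA, and I_E = (β+1)I_B = 0.935 mA.
V_CE = V_CC − I_C·R_C − I_E·R_E = 17 − 0.917×0.56 − 0.935×1.2 = 15.4 V.
V_CE = 15.4 V > 0.2 V confirms active-region operation.

V_CE ≈ 15 V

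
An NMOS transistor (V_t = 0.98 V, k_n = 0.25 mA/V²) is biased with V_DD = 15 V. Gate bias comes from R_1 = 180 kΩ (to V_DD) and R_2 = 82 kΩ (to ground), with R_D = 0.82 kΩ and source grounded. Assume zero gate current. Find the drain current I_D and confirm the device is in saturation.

I_D ≈ 1.7 mA

V_G = V_DD·R_2/(R_1+R_2) = 15×82/262 = 4.69 V. With the source grounded, V_GS = V_G = 4.69 V.
Assume saturation: I_D = (k_n/2)(V_GS − V_t)² = (0.25/2)×(4.69 − 0.98)² = 0.125×3.71² = 1.72 mA.
V_DS = V_DD − I_D·R_D = 15 − 1.72×0.82 = 13.6 V.
Saturation requires V_DS ≥ V_GS − V_t = 3.71 V; 13.6 ≥ 3.71 ✓.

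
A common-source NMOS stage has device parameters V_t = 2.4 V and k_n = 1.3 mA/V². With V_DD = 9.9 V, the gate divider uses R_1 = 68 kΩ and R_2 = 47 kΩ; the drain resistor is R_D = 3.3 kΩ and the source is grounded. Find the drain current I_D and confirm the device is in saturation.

V_G = V_DD·R_2/(R_1+R_2) = 9.9×47/115 = 4.05 V. With the source grounded, V_GS = V_G = 4.05 V.
Assume saturation: I_D = (k_n/2)(V_GS − V_t)² = (1.3/2)×(4.05 − 2.4)² = 0.65×1.65² = 1.76 mA.
V_DS = V_DD − I_D·R_D = 9.9 − 1.76×3.3 = 4.09 V.
Saturation requires V_DS ≥ V_GS − V_t = 1.65 V; 4.09 ≥ 1.65 ✓.

I_D ≈ 1.8 mA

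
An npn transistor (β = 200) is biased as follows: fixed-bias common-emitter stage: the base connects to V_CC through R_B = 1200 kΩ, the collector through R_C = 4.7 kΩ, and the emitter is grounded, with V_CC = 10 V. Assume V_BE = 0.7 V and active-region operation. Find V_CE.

Base loop: V_CC = I_B·R_B + V_BE, so I_B = (10 − 0.7)/1200 kΩ = 0.00775 mA.
In the active region I_C = β·I_B = 200 × 0.00775 = 1.55 mA.
Collector loop: V_CE = V_CC − I_C·R_C = 10 − 1.55×4.7 = 2.71 V.
Since V_CE = 2.71 V > V_CE(sat) ≈ 0.2 V, the transistor is in the active region as assumed.

V_CE ≈ 2.7 V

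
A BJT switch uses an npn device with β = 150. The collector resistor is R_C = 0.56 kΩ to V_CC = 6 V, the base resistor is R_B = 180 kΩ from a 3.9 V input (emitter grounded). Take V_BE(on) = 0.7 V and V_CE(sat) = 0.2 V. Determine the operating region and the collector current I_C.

Assume active. Base-emitter loop: I_B = (V_BB − V_BE)/R_B = (3.9 − 0.7)/180 = 0.0178 mA.
I_C = β·I_B = 150×0.0178 = 2.67 mA.
V_CE = V_CC − I_C·R_C = 6 − 2.67×0.56 = 4.51 V > V_CE(sat), so the active-region assumption holds.

active; I_C ≈ 2.7 mA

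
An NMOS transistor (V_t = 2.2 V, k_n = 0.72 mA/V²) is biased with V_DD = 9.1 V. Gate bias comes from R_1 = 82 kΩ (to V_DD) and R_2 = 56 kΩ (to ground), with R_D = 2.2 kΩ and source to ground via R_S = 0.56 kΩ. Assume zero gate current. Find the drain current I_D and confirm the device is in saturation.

V_G = V_DD·R_2/(R_1+R_2) = 9.1×56/138 = 3.69 V.
Assume saturation: I_D = (k_n/2)(V_GS − V_t)² with V_GS = V_G − I_D·R_S = 3.69 − 0.56·I_D.
Substituting gives 0.113·I_D² − 1.6·I_D + 0.802 = 0, with roots I_D = 0.52 or 13.7 mA.
The root I_D = 13.7 mA gives V_GS = -3.96 V ≤ V_t, so take I_D = 0.52 mA.
Then V_GS = 3.4 V and V_DS = V_DD − I_D(R_D+R_S) = 9.1 − 0.52×2.76 = 7.67 V.
Saturation requires V_DS ≥ V_GS − V_t = 1.2 V; 7.67 ≥ 1.2 ✓.

I_D ≈ 0.52 mA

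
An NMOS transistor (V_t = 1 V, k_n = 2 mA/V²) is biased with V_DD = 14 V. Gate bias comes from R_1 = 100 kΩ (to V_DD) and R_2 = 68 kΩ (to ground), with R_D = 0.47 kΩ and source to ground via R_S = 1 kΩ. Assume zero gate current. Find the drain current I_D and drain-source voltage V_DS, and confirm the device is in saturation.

V_G = V_DD·R_2/(R_1+R_2) = 14×68/168 = 5.67 V.
Assume saturation: I_D = (k_n/2)(V_GS − V_t)² with V_GS = V_G − I_D·R_S = 5.67 − 1·I_D.
Substituting gives 1·I_D² − 10.3·I_D + 21.8 = 0, with roots I_D = 2.95 or 7.38 mA.
The root I_D = 7.38 mA gives V_GS = -1.72 V ≤ V_t, so take I_D = 2.95 mA.
Then V_GS = 2.72 V and V_DS = V_DD − I_D(R_D+R_S) = 14 − 2.95×1.47 = 9.66 V.
Saturation requires V_DS ≥ V_GS − V_t = 1.72 V; 9.66 ≥ 1.72 ✓.

I_D ≈ 2.9 mA, V_DS ≈ 9.7 V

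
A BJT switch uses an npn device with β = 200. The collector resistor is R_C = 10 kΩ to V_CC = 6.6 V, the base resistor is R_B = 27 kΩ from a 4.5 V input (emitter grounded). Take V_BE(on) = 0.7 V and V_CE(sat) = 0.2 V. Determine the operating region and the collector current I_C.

Assume active: I_B = (4.5 − 0.7)/27 = 0.141 mA, giving I_C = β·I_B = 28.1 mA.
But then V_CE = 6.6 − 28.1×10 = -275 V < V_CE(sat) = 0.2 V — impossible in the active region.
So the transistor is saturated. With V_CE = 0.2 V, I_C = (V_CC − 0.2)/R_C = 6.4/10 = 0.64 mA.
Check: β·I_B = 28.1 mA > I_C = 0.64 mA, confirming saturation.

saturation; I_C ≈ 0.64 mA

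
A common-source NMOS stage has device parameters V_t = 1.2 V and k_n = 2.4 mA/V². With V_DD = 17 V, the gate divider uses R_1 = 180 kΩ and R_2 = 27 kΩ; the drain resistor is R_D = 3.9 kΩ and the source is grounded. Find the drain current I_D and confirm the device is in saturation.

I_D ≈ 1.2 mA

V_G = V_DD·R_2/(R_1+R_2) = 17×27/207 = 2.22 V. With the source grounded, V_GS = V_G = 2.22 V.
Assume saturation: I_D = (k_n/2)(V_GS − V_t)² = (2.4/2)×(2.22 − 1.2)² = 1.2×1.02² = 1.24 mA.
V_DS = V_DD − I_D·R_D = 17 − 1.24×3.9 = 12.2 V.
Saturation requires V_DS ≥ V_GS − V_t = 1.02 V; 12.2 ≥ 1.02 ✓.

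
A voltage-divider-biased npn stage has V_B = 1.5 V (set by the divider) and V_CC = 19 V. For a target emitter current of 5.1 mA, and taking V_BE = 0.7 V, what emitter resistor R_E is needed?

V_E = V_B − V_BE = 1.5 − 0.7 = 0.8 V.
R_E = V_E / I_E = 0.8 / 5.1 = 0.157 kΩ.

R_E ≈ 0.16 kΩ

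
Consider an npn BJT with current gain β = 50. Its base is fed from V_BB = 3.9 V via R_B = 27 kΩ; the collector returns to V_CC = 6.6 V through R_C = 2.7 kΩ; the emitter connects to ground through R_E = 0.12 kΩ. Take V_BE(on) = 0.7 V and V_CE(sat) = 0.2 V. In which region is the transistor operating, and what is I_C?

Assume active: I_B = (3.9 − 0.7)/(27 + 51×0.12) = 0.0966 mA, I_C = β·I_B = 4.83 mA.
Then V_CE = 6.6 − 4.83×2.7 − 4.93×0.12 = -7.03 V < 0.2 V — the active assumption fails.
Re-solve with V_CE = 0.2 V. KCL at the emitter: V_E/R_E = (V_BB−0.7−V_E)/R_B + (V_CC−0.2−V_E)/R_C, giving V_E = 0.285 V.
I_C = (V_CC − 0.2 − V_E)/R_C = (6.4 − 0.285)/2.7 = 2.26 mA.
Check: I_B = (3.2 − 0.285)/27 = 0.108 mA, and β·I_B = 5.4 mA > I_C, confirming saturation.

saturation; I_C ≈ 2.3 mA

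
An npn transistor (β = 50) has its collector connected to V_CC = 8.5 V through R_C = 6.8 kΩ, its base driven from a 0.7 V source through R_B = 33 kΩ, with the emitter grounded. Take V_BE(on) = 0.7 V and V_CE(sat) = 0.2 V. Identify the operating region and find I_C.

cutoff; I_C ≈ 0

V_BB = 0.7 V ≤ V_BE(on) = 0.7 V, so the base-emitter junction is not forward biased.
The transistor is in cutoff: I_B = I_C = 0.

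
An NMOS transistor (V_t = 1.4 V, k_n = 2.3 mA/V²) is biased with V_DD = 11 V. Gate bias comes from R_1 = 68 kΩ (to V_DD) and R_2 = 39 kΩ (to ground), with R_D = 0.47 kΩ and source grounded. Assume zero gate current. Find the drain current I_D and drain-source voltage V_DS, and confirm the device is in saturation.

I_D ≈ 7.8 mA, V_DS ≈ 7.3 V

V_G = V_DD·R_2/(R_1+R_2) = 11×39/107 = 4.01 V. With the source grounded, V_GS = V_G = 4.01 V.
Assume saturation: I_D = (k_n/2)(V_GS − V_t)² = (2.3/2)×(4.01 − 1.4)² = 1.15×2.61² = 7.83 mA.
V_DS = V_DD − I_D·R_D = 11 − 7.83×0.47 = 7.32 V.
Saturation requires V_DS ≥ V_GS − V_t = 2.61 V; 7.32 ≥ 2.61 ✓.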